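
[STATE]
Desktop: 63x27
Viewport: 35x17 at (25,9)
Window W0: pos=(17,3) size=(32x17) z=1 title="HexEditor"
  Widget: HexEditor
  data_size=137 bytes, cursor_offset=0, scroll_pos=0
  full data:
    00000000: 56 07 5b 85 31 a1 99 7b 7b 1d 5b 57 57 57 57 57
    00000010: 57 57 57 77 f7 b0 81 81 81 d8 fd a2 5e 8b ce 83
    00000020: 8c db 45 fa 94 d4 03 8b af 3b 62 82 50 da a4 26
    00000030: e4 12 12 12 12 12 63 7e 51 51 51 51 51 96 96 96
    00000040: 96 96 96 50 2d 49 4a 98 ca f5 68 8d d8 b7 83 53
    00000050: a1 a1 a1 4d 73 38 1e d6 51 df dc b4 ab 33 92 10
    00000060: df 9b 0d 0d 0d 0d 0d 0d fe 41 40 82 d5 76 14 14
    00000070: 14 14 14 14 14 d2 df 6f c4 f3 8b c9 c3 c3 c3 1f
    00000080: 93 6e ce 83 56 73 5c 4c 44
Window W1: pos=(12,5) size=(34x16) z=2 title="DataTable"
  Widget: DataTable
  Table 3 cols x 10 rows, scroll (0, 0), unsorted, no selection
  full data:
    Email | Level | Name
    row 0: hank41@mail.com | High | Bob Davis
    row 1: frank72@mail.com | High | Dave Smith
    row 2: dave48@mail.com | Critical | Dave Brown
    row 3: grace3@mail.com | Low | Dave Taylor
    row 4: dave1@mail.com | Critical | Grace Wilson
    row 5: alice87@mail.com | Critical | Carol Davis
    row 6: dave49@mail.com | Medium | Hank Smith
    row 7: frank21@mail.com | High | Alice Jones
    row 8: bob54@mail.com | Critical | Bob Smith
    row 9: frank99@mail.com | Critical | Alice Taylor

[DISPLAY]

────┼────────┼──────┃63┃           
com │High    │Bob Da┃4a┃           
.com│High    │Dave S┃1e┃           
com │Critical│Dave B┃0d┃           
com │Low     │Dave T┃df┃           
om  │Critical│Grace ┃5c┃           
.com│Critical│Carol ┃  ┃           
com │Medium  │Hank S┃  ┃           
.com│High    │Alice ┃  ┃           
om  │Critical│Bob Sm┃  ┃           
.com│Critical│Alice ┃━━┛           
━━━━━━━━━━━━━━━━━━━━┛              
                                   
                                   
                                   
                                   
                                   


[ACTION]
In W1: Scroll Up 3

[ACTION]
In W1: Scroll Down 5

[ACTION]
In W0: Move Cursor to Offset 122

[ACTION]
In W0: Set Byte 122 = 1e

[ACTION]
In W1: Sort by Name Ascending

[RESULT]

────┼────────┼──────┃63┃           
.com│High    │Alice ┃4a┃           
.com│Critical│Alice ┃1e┃           
com │High    │Bob Da┃0d┃           
om  │Critical│Bob Sm┃df┃           
.com│Critical│Carol ┃5c┃           
com │Critical│Dave B┃  ┃           
.com│High    │Dave S┃  ┃           
com │Low     │Dave T┃  ┃           
om  │Critical│Grace ┃  ┃           
com │Medium  │Hank S┃━━┛           
━━━━━━━━━━━━━━━━━━━━┛              
                                   
                                   
                                   
                                   
                                   


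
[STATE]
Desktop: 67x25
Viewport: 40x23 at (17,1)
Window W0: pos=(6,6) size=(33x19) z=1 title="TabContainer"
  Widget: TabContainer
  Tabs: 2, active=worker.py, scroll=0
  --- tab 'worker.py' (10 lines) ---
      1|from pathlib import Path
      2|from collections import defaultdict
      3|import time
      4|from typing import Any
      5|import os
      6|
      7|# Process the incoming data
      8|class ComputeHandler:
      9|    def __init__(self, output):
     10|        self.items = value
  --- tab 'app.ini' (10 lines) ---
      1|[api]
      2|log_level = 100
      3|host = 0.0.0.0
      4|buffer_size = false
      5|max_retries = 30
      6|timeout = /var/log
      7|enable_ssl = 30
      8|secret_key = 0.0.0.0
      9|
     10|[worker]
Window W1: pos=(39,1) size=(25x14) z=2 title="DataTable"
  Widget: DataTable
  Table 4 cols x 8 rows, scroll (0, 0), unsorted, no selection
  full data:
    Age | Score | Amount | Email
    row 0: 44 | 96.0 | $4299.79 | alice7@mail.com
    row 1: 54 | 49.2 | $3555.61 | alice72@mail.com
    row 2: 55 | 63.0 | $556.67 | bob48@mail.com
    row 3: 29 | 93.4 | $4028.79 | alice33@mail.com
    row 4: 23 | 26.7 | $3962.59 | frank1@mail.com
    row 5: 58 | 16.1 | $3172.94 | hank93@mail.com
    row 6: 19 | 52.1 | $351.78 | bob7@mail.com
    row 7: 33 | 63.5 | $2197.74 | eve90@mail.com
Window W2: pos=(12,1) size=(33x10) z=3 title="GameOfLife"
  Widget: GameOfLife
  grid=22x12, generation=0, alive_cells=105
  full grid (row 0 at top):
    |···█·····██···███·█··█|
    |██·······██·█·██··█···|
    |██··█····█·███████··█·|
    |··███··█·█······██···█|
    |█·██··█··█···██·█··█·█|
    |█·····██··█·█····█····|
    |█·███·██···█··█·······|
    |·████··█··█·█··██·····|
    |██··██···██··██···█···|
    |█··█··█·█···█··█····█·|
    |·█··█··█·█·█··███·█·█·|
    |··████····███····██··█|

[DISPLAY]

━━━━━━━━━━━━━━━━━━━━━━━━━━━┓━━━━━━━━━━━━
eOfLife                    ┃Table       
───────────────────────────┨────────────
 0                         ┃core│Amount 
█··█·█······██···█         ┃────┼───────
··█··█···██·█··█·█         ┃6.0 │$4299.7
··██··█·█····█····         ┃9.2 │$3555.6
█·██···█··█·······         ┃3.0 │$556.67
█··█··█·█··██·····         ┃3.4 │$4028.7
━━━━━━━━━━━━━━━━━━━━━━━━━━━┛6.7 │$3962.5
ib import Path       ┃┃58 │16.1 │$3172.9
ctions import default┃┃19 │52.1 │$351.78
e                    ┃┃33 │63.5 │$2197.7
g import Any         ┃┗━━━━━━━━━━━━━━━━━
                     ┃                  
                     ┃                  
the incoming data    ┃                  
uteHandler:          ┃                  
init__(self, output):┃                  
lf.items = value     ┃                  
                     ┃                  
                     ┃                  
                     ┃                  


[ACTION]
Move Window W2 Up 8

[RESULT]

eOfLife                    ┃━━━━━━━━━━━━
───────────────────────────┨Table       
 0                         ┃────────────
█··█·█······██···█         ┃core│Amount 
··█··█···██·█··█·█         ┃────┼───────
··██··█·█····█····         ┃6.0 │$4299.7
█·██···█··█·······         ┃9.2 │$3555.6
█··█··█·█··██·····         ┃3.0 │$556.67
━━━━━━━━━━━━━━━━━━━━━━━━━━━┛3.4 │$4028.7
─────────────────────┃┃23 │26.7 │$3962.5
ib import Path       ┃┃58 │16.1 │$3172.9
ctions import default┃┃19 │52.1 │$351.78
e                    ┃┃33 │63.5 │$2197.7
g import Any         ┃┗━━━━━━━━━━━━━━━━━
                     ┃                  
                     ┃                  
the incoming data    ┃                  
uteHandler:          ┃                  
init__(self, output):┃                  
lf.items = value     ┃                  
                     ┃                  
                     ┃                  
                     ┃                  


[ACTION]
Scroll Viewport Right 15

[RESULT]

                 ┃━━━━━━━━━━━━━━━━━━┓   
─────────────────┨Table             ┃   
                 ┃──────────────────┨   
··██···█         ┃core│Amount  │Emai┃   
█·█··█·█         ┃────┼────────┼────┃   
···█····         ┃6.0 │$4299.79│alic┃   
█·······         ┃9.2 │$3555.61│alic┃   
·██·····         ┃3.0 │$556.67 │bob4┃   
━━━━━━━━━━━━━━━━━┛3.4 │$4028.79│alic┃   
───────────┃┃23 │26.7 │$3962.59│fran┃   
Path       ┃┃58 │16.1 │$3172.94│hank┃   
ort default┃┃19 │52.1 │$351.78 │bob7┃   
           ┃┃33 │63.5 │$2197.74│eve9┃   
ny         ┃┗━━━━━━━━━━━━━━━━━━━━━━━┛   
           ┃                            
           ┃                            
ng data    ┃                            
:          ┃                            
f, output):┃                            
 value     ┃                            
           ┃                            
           ┃                            
           ┃                            


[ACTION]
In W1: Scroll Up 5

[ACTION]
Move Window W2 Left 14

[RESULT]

     ┃      ┏━━━━━━━━━━━━━━━━━━━━━━━┓   
─────┨      ┃ DataTable             ┃   
     ┃      ┠───────────────────────┨   
     ┃      ┃Age│Score│Amount  │Emai┃   
     ┃      ┃───┼─────┼────────┼────┃   
     ┃━━━━━┓┃44 │96.0 │$4299.79│alic┃   
     ┃     ┃┃54 │49.2 │$3555.61│alic┃   
     ┃─────┨┃55 │63.0 │$556.67 │bob4┃   
━━━━━┛     ┃┃29 │93.4 │$4028.79│alic┃   
───────────┃┃23 │26.7 │$3962.59│fran┃   
Path       ┃┃58 │16.1 │$3172.94│hank┃   
ort default┃┃19 │52.1 │$351.78 │bob7┃   
           ┃┃33 │63.5 │$2197.74│eve9┃   
ny         ┃┗━━━━━━━━━━━━━━━━━━━━━━━┛   
           ┃                            
           ┃                            
ng data    ┃                            
:          ┃                            
f, output):┃                            
 value     ┃                            
           ┃                            
           ┃                            
           ┃                            


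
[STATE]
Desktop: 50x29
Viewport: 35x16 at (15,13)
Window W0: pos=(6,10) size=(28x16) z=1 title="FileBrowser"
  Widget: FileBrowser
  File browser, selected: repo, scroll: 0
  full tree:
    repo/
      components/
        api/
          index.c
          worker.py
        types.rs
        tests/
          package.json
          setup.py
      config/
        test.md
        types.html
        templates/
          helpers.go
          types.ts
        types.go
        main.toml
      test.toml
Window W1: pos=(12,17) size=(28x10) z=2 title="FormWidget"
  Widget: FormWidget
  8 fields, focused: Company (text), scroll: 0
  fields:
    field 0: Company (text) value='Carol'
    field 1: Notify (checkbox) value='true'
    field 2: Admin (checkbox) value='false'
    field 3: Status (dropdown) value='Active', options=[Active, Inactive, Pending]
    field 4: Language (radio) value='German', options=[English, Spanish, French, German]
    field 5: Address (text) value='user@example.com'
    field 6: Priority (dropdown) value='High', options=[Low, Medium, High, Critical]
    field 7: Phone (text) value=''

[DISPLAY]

po/               ┃                
components/       ┃                
config/           ┃                
.toml             ┃                
━━━━━━━━━━━━━━━━━━━━━━━━┓          
ormWidget               ┃          
────────────────────────┨          
Company:    [Carol     ]┃          
Notify:     [x]         ┃          
Admin:      [ ]         ┃          
Status:     [Active   ▼]┃          
Language:   ( ) English ┃          
Address:    [user@examp]┃          
━━━━━━━━━━━━━━━━━━━━━━━━┛          
                                   
                                   


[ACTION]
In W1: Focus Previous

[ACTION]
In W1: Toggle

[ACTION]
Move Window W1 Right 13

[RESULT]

po/               ┃                
components/       ┃                
config/           ┃                
.toml             ┃                
       ┏━━━━━━━━━━━━━━━━━━━━━━━━━━┓
       ┃ FormWidget               ┃
       ┠──────────────────────────┨
       ┃  Company:    [Carol     ]┃
       ┃  Notify:     [x]         ┃
       ┃  Admin:      [ ]         ┃
       ┃  Status:     [Active   ▼]┃
       ┃  Language:   ( ) English ┃
━━━━━━━┃  Address:    [user@examp]┃
       ┗━━━━━━━━━━━━━━━━━━━━━━━━━━┛
                                   
                                   


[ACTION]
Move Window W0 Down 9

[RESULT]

━━━━━━━━━━━━━━━━━━┓                
wser              ┃                
──────────────────┨                
po/               ┃                
compone┏━━━━━━━━━━━━━━━━━━━━━━━━━━┓
config/┃ FormWidget               ┃
.toml  ┠──────────────────────────┨
       ┃  Company:    [Carol     ]┃
       ┃  Notify:     [x]         ┃
       ┃  Admin:      [ ]         ┃
       ┃  Status:     [Active   ▼]┃
       ┃  Language:   ( ) English ┃
       ┃  Address:    [user@examp]┃
       ┗━━━━━━━━━━━━━━━━━━━━━━━━━━┛
                  ┃                
━━━━━━━━━━━━━━━━━━┛                


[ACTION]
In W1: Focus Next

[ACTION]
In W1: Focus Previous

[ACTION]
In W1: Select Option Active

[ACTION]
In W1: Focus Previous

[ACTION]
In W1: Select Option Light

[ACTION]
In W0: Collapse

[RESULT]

━━━━━━━━━━━━━━━━━━┓                
wser              ┃                
──────────────────┨                
po/               ┃                
       ┏━━━━━━━━━━━━━━━━━━━━━━━━━━┓
       ┃ FormWidget               ┃
       ┠──────────────────────────┨
       ┃  Company:    [Carol     ]┃
       ┃  Notify:     [x]         ┃
       ┃  Admin:      [ ]         ┃
       ┃  Status:     [Active   ▼]┃
       ┃  Language:   ( ) English ┃
       ┃  Address:    [user@examp]┃
       ┗━━━━━━━━━━━━━━━━━━━━━━━━━━┛
                  ┃                
━━━━━━━━━━━━━━━━━━┛                


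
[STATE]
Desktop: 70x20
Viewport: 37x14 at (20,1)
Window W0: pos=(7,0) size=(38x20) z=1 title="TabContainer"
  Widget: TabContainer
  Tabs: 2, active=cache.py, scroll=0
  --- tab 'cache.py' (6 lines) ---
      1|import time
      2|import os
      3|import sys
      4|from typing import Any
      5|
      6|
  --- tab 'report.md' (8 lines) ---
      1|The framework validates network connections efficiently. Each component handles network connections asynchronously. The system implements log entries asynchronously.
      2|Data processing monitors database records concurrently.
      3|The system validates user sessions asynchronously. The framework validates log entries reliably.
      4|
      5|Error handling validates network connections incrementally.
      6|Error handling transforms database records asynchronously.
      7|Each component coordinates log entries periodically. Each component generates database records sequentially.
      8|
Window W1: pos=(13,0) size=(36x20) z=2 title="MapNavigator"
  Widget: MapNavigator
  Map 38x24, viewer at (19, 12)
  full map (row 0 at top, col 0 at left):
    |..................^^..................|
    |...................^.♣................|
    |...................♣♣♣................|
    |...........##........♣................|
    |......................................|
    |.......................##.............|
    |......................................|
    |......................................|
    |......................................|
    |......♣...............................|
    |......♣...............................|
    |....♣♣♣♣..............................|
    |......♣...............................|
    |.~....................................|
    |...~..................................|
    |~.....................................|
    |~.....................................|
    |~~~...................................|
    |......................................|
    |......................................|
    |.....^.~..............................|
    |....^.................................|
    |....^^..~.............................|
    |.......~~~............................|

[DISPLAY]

vigator                     ┃        
────────────────────────────┨        
............................┃        
...............##...........┃        
............................┃        
............................┃        
............................┃        
............................┃        
............................┃        
............................┃        
...........@................┃        
............................┃        
............................┃        
............................┃        


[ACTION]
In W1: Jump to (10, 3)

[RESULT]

vigator                     ┃        
────────────────────────────┨        
                            ┃        
                            ┃        
                            ┃        
                            ┃        
                            ┃        
 ..................^^.......┃        
 ...................^.♣.....┃        
 ...................♣♣♣.....┃        
 ..........@##........♣.....┃        
 ...........................┃        
 .......................##..┃        
 ...........................┃        


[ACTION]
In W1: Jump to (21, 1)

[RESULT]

vigator                     ┃        
────────────────────────────┨        
                            ┃        
                            ┃        
                            ┃        
                            ┃        
                            ┃        
                            ┃        
                            ┃        
........^^..................┃        
.........^.@................┃        
.........♣♣♣................┃        
.##........♣................┃        
............................┃        


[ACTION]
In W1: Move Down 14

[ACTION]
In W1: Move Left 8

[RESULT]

vigator                     ┃        
────────────────────────────┨        
............................┃        
............................┃        
....♣.......................┃        
....♣.......................┃        
..♣♣♣♣......................┃        
....♣.......................┃        
............................┃        
.~..........................┃        
...........@................┃        
............................┃        
~...........................┃        
............................┃        


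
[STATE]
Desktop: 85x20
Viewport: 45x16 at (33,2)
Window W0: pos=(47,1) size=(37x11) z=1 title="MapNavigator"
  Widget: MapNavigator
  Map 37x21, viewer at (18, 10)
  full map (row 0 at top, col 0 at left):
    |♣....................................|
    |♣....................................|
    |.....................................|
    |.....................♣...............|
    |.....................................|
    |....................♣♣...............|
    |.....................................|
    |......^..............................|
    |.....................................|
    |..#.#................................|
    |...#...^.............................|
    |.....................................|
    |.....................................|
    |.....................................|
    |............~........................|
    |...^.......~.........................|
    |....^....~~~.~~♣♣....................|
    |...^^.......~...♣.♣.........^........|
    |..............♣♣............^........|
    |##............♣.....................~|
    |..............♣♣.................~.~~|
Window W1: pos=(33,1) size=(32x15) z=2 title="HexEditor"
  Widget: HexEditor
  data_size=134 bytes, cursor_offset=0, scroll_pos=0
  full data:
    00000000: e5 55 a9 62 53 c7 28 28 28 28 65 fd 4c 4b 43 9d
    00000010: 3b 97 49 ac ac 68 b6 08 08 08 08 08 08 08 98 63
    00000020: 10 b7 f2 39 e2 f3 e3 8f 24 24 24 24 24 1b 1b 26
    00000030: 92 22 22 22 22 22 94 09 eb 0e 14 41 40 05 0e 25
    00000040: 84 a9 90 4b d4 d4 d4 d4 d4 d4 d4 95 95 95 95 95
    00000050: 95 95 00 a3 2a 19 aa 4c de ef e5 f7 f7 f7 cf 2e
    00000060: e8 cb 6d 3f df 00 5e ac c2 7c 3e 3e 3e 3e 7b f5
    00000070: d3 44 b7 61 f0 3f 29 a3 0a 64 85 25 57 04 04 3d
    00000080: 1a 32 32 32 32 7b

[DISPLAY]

┃ HexEditor                    ┃             
┠──────────────────────────────┨─────────────
┃00000000  E5 55 a9 62 53 c7 28┃.............
┃00000010  3b 97 49 ac ac 68 b6┃.............
┃00000020  10 b7 f2 39 e2 f3 e3┃.............
┃00000030  92 22 22 22 22 22 94┃@............
┃00000040  84 a9 90 4b d4 d4 d4┃.............
┃00000050  95 95 00 a3 2a 19 aa┃.............
┃00000060  e8 cb 6d 3f df 00 5e┃.............
┃00000070  d3 44 b7 61 f0 3f 29┃━━━━━━━━━━━━━
┃00000080  1a 32 32 32 32 7b   ┃             
┃                              ┃             
┃                              ┃             
┗━━━━━━━━━━━━━━━━━━━━━━━━━━━━━━┛             
                                             
                                             


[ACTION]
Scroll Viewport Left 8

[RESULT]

        ┃ HexEditor                    ┃     
        ┠──────────────────────────────┨─────
        ┃00000000  E5 55 a9 62 53 c7 28┃.....
        ┃00000010  3b 97 49 ac ac 68 b6┃.....
        ┃00000020  10 b7 f2 39 e2 f3 e3┃.....
        ┃00000030  92 22 22 22 22 22 94┃@....
        ┃00000040  84 a9 90 4b d4 d4 d4┃.....
        ┃00000050  95 95 00 a3 2a 19 aa┃.....
        ┃00000060  e8 cb 6d 3f df 00 5e┃.....
        ┃00000070  d3 44 b7 61 f0 3f 29┃━━━━━
        ┃00000080  1a 32 32 32 32 7b   ┃     
        ┃                              ┃     
        ┃                              ┃     
        ┗━━━━━━━━━━━━━━━━━━━━━━━━━━━━━━┛     
                                             
                                             


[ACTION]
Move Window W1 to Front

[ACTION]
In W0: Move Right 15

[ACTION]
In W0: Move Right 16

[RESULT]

        ┃ HexEditor                    ┃     
        ┠──────────────────────────────┨─────
        ┃00000000  E5 55 a9 62 53 c7 28┃.    
        ┃00000010  3b 97 49 ac ac 68 b6┃.    
        ┃00000020  10 b7 f2 39 e2 f3 e3┃.    
        ┃00000030  92 22 22 22 22 22 94┃@    
        ┃00000040  84 a9 90 4b d4 d4 d4┃.    
        ┃00000050  95 95 00 a3 2a 19 aa┃.    
        ┃00000060  e8 cb 6d 3f df 00 5e┃.    
        ┃00000070  d3 44 b7 61 f0 3f 29┃━━━━━
        ┃00000080  1a 32 32 32 32 7b   ┃     
        ┃                              ┃     
        ┃                              ┃     
        ┗━━━━━━━━━━━━━━━━━━━━━━━━━━━━━━┛     
                                             
                                             


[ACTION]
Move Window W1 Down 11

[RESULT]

                      ┃ MapNavigator         
                      ┠──────────────────────
                      ┃..................    
        ┏━━━━━━━━━━━━━━━━━━━━━━━━━━━━━━┓.    
        ┃ HexEditor                    ┃.    
        ┠──────────────────────────────┨@    
        ┃00000000  E5 55 a9 62 53 c7 28┃.    
        ┃00000010  3b 97 49 ac ac 68 b6┃.    
        ┃00000020  10 b7 f2 39 e2 f3 e3┃.    
        ┃00000030  92 22 22 22 22 22 94┃━━━━━
        ┃00000040  84 a9 90 4b d4 d4 d4┃     
        ┃00000050  95 95 00 a3 2a 19 aa┃     
        ┃00000060  e8 cb 6d 3f df 00 5e┃     
        ┃00000070  d3 44 b7 61 f0 3f 29┃     
        ┃00000080  1a 32 32 32 32 7b   ┃     
        ┃                              ┃     


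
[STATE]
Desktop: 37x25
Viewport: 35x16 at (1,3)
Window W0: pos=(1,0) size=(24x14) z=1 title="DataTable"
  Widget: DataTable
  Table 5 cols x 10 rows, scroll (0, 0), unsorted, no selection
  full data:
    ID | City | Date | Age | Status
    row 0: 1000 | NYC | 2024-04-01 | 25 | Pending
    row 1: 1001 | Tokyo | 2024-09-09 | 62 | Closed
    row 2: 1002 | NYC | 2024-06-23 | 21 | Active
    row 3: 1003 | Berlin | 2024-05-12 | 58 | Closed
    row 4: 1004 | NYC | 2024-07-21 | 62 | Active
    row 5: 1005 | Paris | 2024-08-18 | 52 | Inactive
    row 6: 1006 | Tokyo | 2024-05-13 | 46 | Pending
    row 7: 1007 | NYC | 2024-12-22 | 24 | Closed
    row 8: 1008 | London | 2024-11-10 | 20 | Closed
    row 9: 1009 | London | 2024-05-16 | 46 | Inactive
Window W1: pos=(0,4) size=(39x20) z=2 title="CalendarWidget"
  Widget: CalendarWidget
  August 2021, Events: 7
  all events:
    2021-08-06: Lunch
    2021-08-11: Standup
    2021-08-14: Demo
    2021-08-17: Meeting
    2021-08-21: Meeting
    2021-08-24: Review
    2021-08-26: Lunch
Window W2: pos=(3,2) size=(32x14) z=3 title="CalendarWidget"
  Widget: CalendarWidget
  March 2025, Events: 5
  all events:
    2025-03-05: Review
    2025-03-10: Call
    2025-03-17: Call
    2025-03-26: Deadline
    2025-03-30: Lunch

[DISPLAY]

┃I┃ CalendarWidget               ┃ 
━━┠──────────────────────────────┨━
 C┃          March 2025          ┃ 
──┃Mo Tu We Th Fr Sa Su          ┃─
  ┃                1  2          ┃ 
Mo┃ 3  4  5*  6  7  8  9         ┃ 
  ┃10* 11 12 13 14 15 16         ┃ 
 2┃17* 18 19 20 21 22 23         ┃ 
 9┃24 25 26* 27 28 29 30*        ┃ 
16┃31                            ┃ 
23┃                              ┃ 
30┃                              ┃ 
  ┗━━━━━━━━━━━━━━━━━━━━━━━━━━━━━━┛ 
                                   
                                   
                                   


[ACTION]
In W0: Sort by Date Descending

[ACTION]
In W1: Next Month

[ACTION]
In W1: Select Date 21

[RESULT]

┃I┃ CalendarWidget               ┃ 
━━┠──────────────────────────────┨━
 C┃          March 2025          ┃ 
──┃Mo Tu We Th Fr Sa Su          ┃─
  ┃                1  2          ┃ 
Mo┃ 3  4  5*  6  7  8  9         ┃ 
  ┃10* 11 12 13 14 15 16         ┃ 
 6┃17* 18 19 20 21 22 23         ┃ 
13┃24 25 26* 27 28 29 30*        ┃ 
20┃31                            ┃ 
27┃                              ┃ 
  ┃                              ┃ 
  ┗━━━━━━━━━━━━━━━━━━━━━━━━━━━━━━┛ 
                                   
                                   
                                   


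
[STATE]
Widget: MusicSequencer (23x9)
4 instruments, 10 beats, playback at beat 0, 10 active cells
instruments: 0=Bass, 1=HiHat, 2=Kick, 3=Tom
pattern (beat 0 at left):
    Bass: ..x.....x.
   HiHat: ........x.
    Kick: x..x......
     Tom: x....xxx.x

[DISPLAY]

      ▼123456789       
  Bass··█·····█·       
 HiHat········█·       
  Kick█··█······       
   Tom█····███·█       
                       
                       
                       
                       


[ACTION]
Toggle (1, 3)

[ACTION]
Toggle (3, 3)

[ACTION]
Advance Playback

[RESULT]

      0▼23456789       
  Bass··█·····█·       
 HiHat···█····█·       
  Kick█··█······       
   Tom█··█·███·█       
                       
                       
                       
                       


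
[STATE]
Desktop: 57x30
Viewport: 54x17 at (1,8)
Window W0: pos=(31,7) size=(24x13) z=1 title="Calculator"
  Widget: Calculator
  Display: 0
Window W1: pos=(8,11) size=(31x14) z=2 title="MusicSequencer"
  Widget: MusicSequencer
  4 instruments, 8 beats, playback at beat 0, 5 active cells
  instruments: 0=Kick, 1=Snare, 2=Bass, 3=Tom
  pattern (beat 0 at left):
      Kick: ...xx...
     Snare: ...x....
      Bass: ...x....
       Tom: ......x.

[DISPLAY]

                              ┃ Calculator           ┃
                              ┠──────────────────────┨
                              ┃                     0┃
       ┏━━━━━━━━━━━━━━━━━━━━━━━━━━━━━┓─┬───┬───┐     ┃
       ┃ MusicSequencer              ┃ │ 9 │ ÷ │     ┃
       ┠─────────────────────────────┨─┼───┼───┤     ┃
       ┃      ▼1234567               ┃ │ 6 │ × │     ┃
       ┃  Kick···██···               ┃─┼───┼───┤     ┃
       ┃ Snare···█····               ┃ │ 3 │ - │     ┃
       ┃  Bass···█····               ┃─┼───┼───┤     ┃
       ┃   Tom······█·               ┃ │ = │ + │     ┃
       ┃                             ┃━━━━━━━━━━━━━━━┛
       ┃                             ┃                
       ┃                             ┃                
       ┃                             ┃                
       ┃                             ┃                
       ┗━━━━━━━━━━━━━━━━━━━━━━━━━━━━━┛                


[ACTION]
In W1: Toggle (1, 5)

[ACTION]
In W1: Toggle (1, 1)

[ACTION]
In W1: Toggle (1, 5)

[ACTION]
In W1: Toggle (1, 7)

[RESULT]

                              ┃ Calculator           ┃
                              ┠──────────────────────┨
                              ┃                     0┃
       ┏━━━━━━━━━━━━━━━━━━━━━━━━━━━━━┓─┬───┬───┐     ┃
       ┃ MusicSequencer              ┃ │ 9 │ ÷ │     ┃
       ┠─────────────────────────────┨─┼───┼───┤     ┃
       ┃      ▼1234567               ┃ │ 6 │ × │     ┃
       ┃  Kick···██···               ┃─┼───┼───┤     ┃
       ┃ Snare·█·█···█               ┃ │ 3 │ - │     ┃
       ┃  Bass···█····               ┃─┼───┼───┤     ┃
       ┃   Tom······█·               ┃ │ = │ + │     ┃
       ┃                             ┃━━━━━━━━━━━━━━━┛
       ┃                             ┃                
       ┃                             ┃                
       ┃                             ┃                
       ┃                             ┃                
       ┗━━━━━━━━━━━━━━━━━━━━━━━━━━━━━┛                


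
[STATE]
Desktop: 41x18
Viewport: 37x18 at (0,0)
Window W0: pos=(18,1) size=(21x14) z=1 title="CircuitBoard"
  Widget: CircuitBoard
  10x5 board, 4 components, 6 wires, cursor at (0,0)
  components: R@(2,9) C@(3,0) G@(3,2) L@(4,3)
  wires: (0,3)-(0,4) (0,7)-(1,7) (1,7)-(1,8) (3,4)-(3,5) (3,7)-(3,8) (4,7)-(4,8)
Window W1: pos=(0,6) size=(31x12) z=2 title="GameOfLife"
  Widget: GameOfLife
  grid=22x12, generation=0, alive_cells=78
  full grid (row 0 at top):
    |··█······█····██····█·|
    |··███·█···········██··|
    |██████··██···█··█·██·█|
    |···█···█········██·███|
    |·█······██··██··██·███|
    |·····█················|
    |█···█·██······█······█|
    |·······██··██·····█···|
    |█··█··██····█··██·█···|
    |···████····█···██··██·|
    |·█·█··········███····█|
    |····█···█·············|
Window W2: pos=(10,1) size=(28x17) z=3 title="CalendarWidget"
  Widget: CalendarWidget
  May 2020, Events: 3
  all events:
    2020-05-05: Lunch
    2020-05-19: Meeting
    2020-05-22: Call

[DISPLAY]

                                     
          ┏━━━━━━━━━━━━━━━━━━━━━━━━━━
          ┃ CalendarWidget           
          ┠──────────────────────────
          ┃         May 2020         
          ┃Mo Tu We Th Fr Sa Su      
┏━━━━━━━━━┃             1  2  3      
┃ GameOfLi┃ 4  5*  6  7  8  9 10     
┠─────────┃11 12 13 14 15 16 17      
┃Gen: 0   ┃18 19* 20 21 22* 23 24    
┃██████··█┃25 26 27 28 29 30 31      
┃···█···█·┃                          
┃·█······█┃                          
┃·····█···┃                          
┃█···█·██·┃                          
┃·······██┃                          
┃█··█··██·┃                          
┗━━━━━━━━━┗━━━━━━━━━━━━━━━━━━━━━━━━━━


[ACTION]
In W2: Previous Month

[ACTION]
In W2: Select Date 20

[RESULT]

                                     
          ┏━━━━━━━━━━━━━━━━━━━━━━━━━━
          ┃ CalendarWidget           
          ┠──────────────────────────
          ┃        April 2020        
          ┃Mo Tu We Th Fr Sa Su      
┏━━━━━━━━━┃       1  2  3  4  5      
┃ GameOfLi┃ 6  7  8  9 10 11 12      
┠─────────┃13 14 15 16 17 18 19      
┃Gen: 0   ┃[20] 21 22 23 24 25 26    
┃██████··█┃27 28 29 30               
┃···█···█·┃                          
┃·█······█┃                          
┃·····█···┃                          
┃█···█·██·┃                          
┃·······██┃                          
┃█··█··██·┃                          
┗━━━━━━━━━┗━━━━━━━━━━━━━━━━━━━━━━━━━━


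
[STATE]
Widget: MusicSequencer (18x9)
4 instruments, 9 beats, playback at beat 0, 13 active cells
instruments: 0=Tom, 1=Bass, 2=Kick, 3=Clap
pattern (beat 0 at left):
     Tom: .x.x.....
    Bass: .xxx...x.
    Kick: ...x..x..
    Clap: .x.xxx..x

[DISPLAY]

     ▼12345678    
  Tom·█·█·····    
 Bass·███···█·    
 Kick···█··█··    
 Clap·█·███··█    
                  
                  
                  
                  


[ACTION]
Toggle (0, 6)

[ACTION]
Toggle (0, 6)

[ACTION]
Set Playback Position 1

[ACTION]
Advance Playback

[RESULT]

     01▼345678    
  Tom·█·█·····    
 Bass·███···█·    
 Kick···█··█··    
 Clap·█·███··█    
                  
                  
                  
                  


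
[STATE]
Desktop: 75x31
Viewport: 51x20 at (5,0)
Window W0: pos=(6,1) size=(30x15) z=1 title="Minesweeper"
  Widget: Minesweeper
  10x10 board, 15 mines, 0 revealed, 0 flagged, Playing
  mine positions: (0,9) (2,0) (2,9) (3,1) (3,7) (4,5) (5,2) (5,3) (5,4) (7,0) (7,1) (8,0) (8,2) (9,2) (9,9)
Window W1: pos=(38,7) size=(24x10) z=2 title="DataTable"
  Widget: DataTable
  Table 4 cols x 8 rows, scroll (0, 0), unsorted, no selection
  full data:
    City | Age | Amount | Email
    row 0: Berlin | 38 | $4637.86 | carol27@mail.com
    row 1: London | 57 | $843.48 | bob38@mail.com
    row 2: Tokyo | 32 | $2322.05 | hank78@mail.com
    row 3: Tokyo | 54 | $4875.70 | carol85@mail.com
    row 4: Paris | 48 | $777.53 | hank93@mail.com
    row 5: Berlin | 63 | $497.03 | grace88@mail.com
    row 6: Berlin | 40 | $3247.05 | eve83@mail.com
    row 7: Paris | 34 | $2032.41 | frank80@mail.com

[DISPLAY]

                                                   
 ┏━━━━━━━━━━━━━━━━━━━━━━━━━━━━┓                    
 ┃ Minesweeper                ┃                    
 ┠────────────────────────────┨                    
 ┃■■■■■■■■■■                  ┃                    
 ┃■■■■■■■■■■                  ┃                    
 ┃■■■■■■■■■■                  ┃                    
 ┃■■■■■■■■■■                  ┃  ┏━━━━━━━━━━━━━━━━━
 ┃■■■■■■■■■■                  ┃  ┃ DataTable       
 ┃■■■■■■■■■■                  ┃  ┠─────────────────
 ┃■■■■■■■■■■                  ┃  ┃City  │Age│Amount
 ┃■■■■■■■■■■                  ┃  ┃──────┼───┼──────
 ┃■■■■■■■■■■                  ┃  ┃Berlin│38 │$4637.
 ┃■■■■■■■■■■                  ┃  ┃London│57 │$843.4
 ┃                            ┃  ┃Tokyo │32 │$2322.
 ┗━━━━━━━━━━━━━━━━━━━━━━━━━━━━┛  ┃Tokyo │54 │$4875.
                                 ┗━━━━━━━━━━━━━━━━━
                                                   
                                                   
                                                   


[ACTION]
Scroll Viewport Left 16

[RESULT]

                                                   
      ┏━━━━━━━━━━━━━━━━━━━━━━━━━━━━┓               
      ┃ Minesweeper                ┃               
      ┠────────────────────────────┨               
      ┃■■■■■■■■■■                  ┃               
      ┃■■■■■■■■■■                  ┃               
      ┃■■■■■■■■■■                  ┃               
      ┃■■■■■■■■■■                  ┃  ┏━━━━━━━━━━━━
      ┃■■■■■■■■■■                  ┃  ┃ DataTable  
      ┃■■■■■■■■■■                  ┃  ┠────────────
      ┃■■■■■■■■■■                  ┃  ┃City  │Age│A
      ┃■■■■■■■■■■                  ┃  ┃──────┼───┼─
      ┃■■■■■■■■■■                  ┃  ┃Berlin│38 │$
      ┃■■■■■■■■■■                  ┃  ┃London│57 │$
      ┃                            ┃  ┃Tokyo │32 │$
      ┗━━━━━━━━━━━━━━━━━━━━━━━━━━━━┛  ┃Tokyo │54 │$
                                      ┗━━━━━━━━━━━━
                                                   
                                                   
                                                   


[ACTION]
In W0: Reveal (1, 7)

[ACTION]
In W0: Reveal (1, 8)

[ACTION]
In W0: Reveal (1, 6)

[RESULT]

                                                   
      ┏━━━━━━━━━━━━━━━━━━━━━━━━━━━━┓               
      ┃ Minesweeper                ┃               
      ┠────────────────────────────┨               
      ┃        1■                  ┃               
      ┃11      2■                  ┃               
      ┃■21   112■                  ┃               
      ┃■■1 112■■■                  ┃  ┏━━━━━━━━━━━━
      ┃■■333■■■■■                  ┃  ┃ DataTable  
      ┃■■■■■■■■■■                  ┃  ┠────────────
      ┃■■■■■■■■■■                  ┃  ┃City  │Age│A
      ┃■■■■■■■■■■                  ┃  ┃──────┼───┼─
      ┃■■■■■■■■■■                  ┃  ┃Berlin│38 │$
      ┃■■■■■■■■■■                  ┃  ┃London│57 │$
      ┃                            ┃  ┃Tokyo │32 │$
      ┗━━━━━━━━━━━━━━━━━━━━━━━━━━━━┛  ┃Tokyo │54 │$
                                      ┗━━━━━━━━━━━━
                                                   
                                                   
                                                   
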